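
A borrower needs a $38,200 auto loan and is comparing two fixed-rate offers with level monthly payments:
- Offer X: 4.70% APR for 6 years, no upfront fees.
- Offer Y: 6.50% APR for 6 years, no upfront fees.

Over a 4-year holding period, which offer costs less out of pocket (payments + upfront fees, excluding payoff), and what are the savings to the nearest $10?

Offer X by $1,550

Offer X: monthly rate = 4.7%/12 = 0.0039167; payment = 38,200 × 0.0039167 / (1 − (1+0.0039167)^−72) = $609.91.
Offer Y: monthly rate = 6.5%/12 = 0.0054167; payment = 38,200 × 0.0054167 / (1 − (1+0.0054167)^−72) = $642.14.
Over 48 months: Offer X costs 48 × $609.91 = $29,275.68; Offer Y costs 48 × $642.14 = $30,822.72.
Offer X is cheaper by $30,822.72 − $29,275.68 = $1,547.04.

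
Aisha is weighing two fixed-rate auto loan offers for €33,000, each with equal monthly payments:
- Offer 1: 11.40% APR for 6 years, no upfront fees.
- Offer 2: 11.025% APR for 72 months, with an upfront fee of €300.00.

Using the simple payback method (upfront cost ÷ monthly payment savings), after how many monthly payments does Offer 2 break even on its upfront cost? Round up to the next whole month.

48 months

Offer 1: at 11.40% the monthly rate is 0.0095000, so the payment is 33,000 × 0.0095000 / (1 − 1.0095000^−72) = €634.91.
Offer 2: at 11.025% the monthly rate is 0.0091875, so the payment is 33,000 × 0.0091875 / (1 − 1.0091875^−72) = €628.55.
Monthly savings = €634.91 − €628.55 = €6.36.
Break-even = €300.00 / €6.36 = 47.17 → 48 months.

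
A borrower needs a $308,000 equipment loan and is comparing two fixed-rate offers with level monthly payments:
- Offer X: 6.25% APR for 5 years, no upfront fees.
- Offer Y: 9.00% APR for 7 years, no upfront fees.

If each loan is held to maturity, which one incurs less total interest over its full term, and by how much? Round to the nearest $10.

Offer X: at 6.25% the monthly rate is 0.0052083, so the payment is 308,000 × 0.0052083 / (1 − 1.0052083^−60) = $5,990.37.
Total interest on Offer X = 60 × $5,990.37 − $308,000 = $51,422.20.
Offer Y: monthly rate = 9%/12 = 0.0075000; payment = 308,000 × 0.0075000 / (1 − (1+0.0075000)^−84) = $4,955.44.
Total interest on Offer Y = 84 × $4,955.44 − $308,000 = $108,256.96.
Offer X is lower by $56,834.76.

Offer X by $56,830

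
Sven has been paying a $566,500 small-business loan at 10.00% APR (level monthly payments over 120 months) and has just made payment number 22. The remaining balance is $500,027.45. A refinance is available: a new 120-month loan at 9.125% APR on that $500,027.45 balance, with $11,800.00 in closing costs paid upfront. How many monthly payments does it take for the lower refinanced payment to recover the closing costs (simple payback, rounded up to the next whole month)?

11 months

Current payment = 566,500 × 10%/12 / (1 − (1+0.0083333)^−120) = $7,486.34.
Refinanced payment = 500,027.45 × 0.0076042 / (1 − (1+0.0076042)^−120) = $6,368.01.
Monthly savings = $7,486.34 − $6,368.01 = $1,118.33.
Break-even = $11,800.00 / $1,118.33 = 10.55 → 11 months.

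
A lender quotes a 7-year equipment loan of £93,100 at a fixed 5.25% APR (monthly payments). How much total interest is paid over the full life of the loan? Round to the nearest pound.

£18,354

At 5.25% the monthly rate is 0.0043750, so the payment is 93,100 × 0.0043750 / (1 − 1.0043750^−84) = £1,326.83.
Total paid = 84 × £1,326.83 = £111,453.72; interest = £111,453.72 − £93,100 = £18,353.72.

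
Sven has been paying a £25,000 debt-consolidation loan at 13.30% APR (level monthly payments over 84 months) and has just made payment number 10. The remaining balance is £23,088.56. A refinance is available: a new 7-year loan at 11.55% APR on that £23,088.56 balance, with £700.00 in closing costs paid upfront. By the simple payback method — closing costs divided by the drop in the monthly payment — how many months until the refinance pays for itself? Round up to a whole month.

Current payment = 25,000 × 13.3%/12 / (1 − (1+0.0110833)^−84) = £458.89.
Refinanced payment = 23,088.56 × 0.0096250 / (1 − (1+0.0096250)^−84) = £402.04.
Monthly savings = £458.89 − £402.04 = £56.85.
Break-even = £700.00 / £56.85 = 12.31 → 13 months.

13 months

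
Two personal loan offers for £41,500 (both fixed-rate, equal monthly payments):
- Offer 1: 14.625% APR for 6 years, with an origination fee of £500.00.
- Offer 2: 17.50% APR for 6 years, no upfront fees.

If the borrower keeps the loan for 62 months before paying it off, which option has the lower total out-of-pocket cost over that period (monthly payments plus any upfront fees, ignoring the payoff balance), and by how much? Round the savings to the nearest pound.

Offer 1: at 14.625% the monthly rate is 0.0121875, so the payment is 41,500 × 0.0121875 / (1 − 1.0121875^−72) = £869.09.
Offer 2: monthly rate = 17.5%/12 = 0.0145833; payment = 41,500 × 0.0145833 / (1 − (1+0.0145833)^−72) = £934.83.
Over 62 months: Offer 1 costs 62 × £869.09 + £500.00 = £54,383.58; Offer 2 costs 62 × £934.83 = £57,959.46.
Offer 1 is cheaper by £57,959.46 − £54,383.58 = £3,575.88.

Offer 1 by £3,576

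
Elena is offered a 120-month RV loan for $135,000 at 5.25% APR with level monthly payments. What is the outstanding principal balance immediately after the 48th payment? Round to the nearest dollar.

With monthly rate i = 5.25%/12 = 0.0043750, the balance after k of n payments is P · [(1+i)^n − (1+i)^k] / [(1+i)^n − 1].
(1+0.0043750)^120 = 1.68852421 and (1+0.0043750)^48 = 1.23311312, so the balance is 135,000 × (1.68852421 − 1.23311312) / (1.68852421 − 1) = $89,293.15.

$89,293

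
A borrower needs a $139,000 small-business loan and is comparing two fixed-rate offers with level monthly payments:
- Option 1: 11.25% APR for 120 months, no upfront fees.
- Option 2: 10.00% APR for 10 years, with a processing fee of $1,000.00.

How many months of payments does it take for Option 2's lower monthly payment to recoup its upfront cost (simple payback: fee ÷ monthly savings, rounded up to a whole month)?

11 months

Option 1: monthly rate = 11.25%/12 = 0.0093750; payment = 139,000 × 0.0093750 / (1 − (1+0.0093750)^−120) = $1,934.45.
Option 2: at 10.00% the monthly rate is 0.0083333, so the payment is 139,000 × 0.0083333 / (1 − 1.0083333^−120) = $1,836.90.
Monthly savings = $1,934.45 − $1,836.90 = $97.55.
Break-even = $1,000.00 / $97.55 = 10.25 → 11 months.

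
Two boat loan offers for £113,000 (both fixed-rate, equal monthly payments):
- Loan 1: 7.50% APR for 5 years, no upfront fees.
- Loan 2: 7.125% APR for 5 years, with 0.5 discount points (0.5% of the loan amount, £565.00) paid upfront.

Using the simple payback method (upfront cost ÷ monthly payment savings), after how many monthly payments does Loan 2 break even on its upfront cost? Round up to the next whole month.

Loan 1: at 7.50% the monthly rate is 0.0062500, so the payment is 113,000 × 0.0062500 / (1 − 1.0062500^−60) = £2,264.29.
Loan 2: at 7.125% the monthly rate is 0.0059375, so the payment is 113,000 × 0.0059375 / (1 − 1.0059375^−60) = £2,244.21.
Monthly savings = £2,264.29 − £2,244.21 = £20.08.
Break-even = £565.00 / £20.08 = 28.14 → 29 months.

29 months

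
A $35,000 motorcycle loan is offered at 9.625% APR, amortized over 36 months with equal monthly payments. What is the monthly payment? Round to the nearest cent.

$1,123.20

At 9.625% the monthly rate is 0.0080208, so the payment is 35,000 × 0.0080208 / (1 − 1.0080208^−36) = $1,123.20.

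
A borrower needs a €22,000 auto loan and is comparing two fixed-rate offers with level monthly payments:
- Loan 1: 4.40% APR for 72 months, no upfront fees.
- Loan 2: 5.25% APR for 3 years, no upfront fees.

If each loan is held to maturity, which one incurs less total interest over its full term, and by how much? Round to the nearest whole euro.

Loan 2 by €1,246

Loan 1: at 4.40% the monthly rate is 0.0036667, so the payment is 22,000 × 0.0036667 / (1 − 1.0036667^−72) = €348.22.
Total interest on Loan 1 = 72 × €348.22 − €22,000 = €3,071.84.
Loan 2: at 5.25% the monthly rate is 0.0043750, so the payment is 22,000 × 0.0043750 / (1 − 1.0043750^−36) = €661.83.
Total interest on Loan 2 = 36 × €661.83 − €22,000 = €1,825.88.
Loan 2 is lower by €1,245.96.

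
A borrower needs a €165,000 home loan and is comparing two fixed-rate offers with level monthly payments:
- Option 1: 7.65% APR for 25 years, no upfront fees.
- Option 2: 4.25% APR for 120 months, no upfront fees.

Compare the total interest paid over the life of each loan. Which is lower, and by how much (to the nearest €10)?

Option 1: monthly rate = 7.65%/12 = 0.0063750; payment = 165,000 × 0.0063750 / (1 − (1+0.0063750)^−300) = €1,235.48.
Total interest on Option 1 = 300 × €1,235.48 − €165,000 = €205,644.00.
Option 2: monthly rate = 4.25%/12 = 0.0035417; payment = 165,000 × 0.0035417 / (1 − (1+0.0035417)^−120) = €1,690.22.
Total interest on Option 2 = 120 × €1,690.22 − €165,000 = €37,826.40.
Option 2 is lower by €167,817.60.

Option 2 by €167,820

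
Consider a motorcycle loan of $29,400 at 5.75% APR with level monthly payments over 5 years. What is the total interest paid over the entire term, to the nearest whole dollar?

$4,498

At 5.75% the monthly rate is 0.0047917, so the payment is 29,400 × 0.0047917 / (1 − 1.0047917^−60) = $564.97.
Total paid = 60 × $564.97 = $33,898.20; interest = $33,898.20 − $29,400 = $4,498.20.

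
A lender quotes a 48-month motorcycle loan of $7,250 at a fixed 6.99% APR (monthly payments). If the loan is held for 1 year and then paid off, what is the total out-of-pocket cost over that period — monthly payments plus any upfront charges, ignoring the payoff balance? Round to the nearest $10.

$2,080

At 6.99% the monthly rate is 0.0058250, so the payment is 7,250 × 0.0058250 / (1 − 1.0058250^−48) = $173.58.
Total outlay = 12 × $173.58 = $2,082.96.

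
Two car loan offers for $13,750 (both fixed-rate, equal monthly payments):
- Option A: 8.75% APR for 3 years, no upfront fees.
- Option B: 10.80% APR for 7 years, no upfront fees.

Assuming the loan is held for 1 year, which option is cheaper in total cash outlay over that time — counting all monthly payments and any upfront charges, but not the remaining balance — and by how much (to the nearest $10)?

Option B by $2,420

Option A: monthly rate = 8.75%/12 = 0.0072917; payment = 13,750 × 0.0072917 / (1 − (1+0.0072917)^−36) = $435.65.
Option B: at 10.80% the monthly rate is 0.0090000, so the payment is 13,750 × 0.0090000 / (1 − 1.0090000^−84) = $233.99.
Over 12 months: Option A costs 12 × $435.65 = $5,227.80; Option B costs 12 × $233.99 = $2,807.88.
Option B is cheaper by $5,227.80 − $2,807.88 = $2,419.92.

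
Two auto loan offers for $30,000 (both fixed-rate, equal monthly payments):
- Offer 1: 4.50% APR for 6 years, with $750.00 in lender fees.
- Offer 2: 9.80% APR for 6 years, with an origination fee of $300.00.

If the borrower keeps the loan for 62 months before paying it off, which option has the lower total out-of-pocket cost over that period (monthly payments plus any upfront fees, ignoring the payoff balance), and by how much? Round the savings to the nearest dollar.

Offer 1: at 4.50% the monthly rate is 0.0037500, so the payment is 30,000 × 0.0037500 / (1 − 1.0037500^−72) = $476.22.
Offer 2: at 9.80% the monthly rate is 0.0081667, so the payment is 30,000 × 0.0081667 / (1 − 1.0081667^−72) = $552.75.
Over 62 months: Offer 1 costs 62 × $476.22 + $750.00 = $30,275.64; Offer 2 costs 62 × $552.75 + $300.00 = $34,570.50.
Offer 1 is cheaper by $34,570.50 − $30,275.64 = $4,294.86.

Offer 1 by $4,295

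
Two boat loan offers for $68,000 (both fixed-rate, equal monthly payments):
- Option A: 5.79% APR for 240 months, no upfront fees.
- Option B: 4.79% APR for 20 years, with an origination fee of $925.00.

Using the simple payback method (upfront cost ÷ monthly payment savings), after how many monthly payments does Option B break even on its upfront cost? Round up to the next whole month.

25 months

Option A: at 5.79% the monthly rate is 0.0048250, so the payment is 68,000 × 0.0048250 / (1 − 1.0048250^−240) = $478.97.
Option B: at 4.79% the monthly rate is 0.0039917, so the payment is 68,000 × 0.0039917 / (1 − 1.0039917^−240) = $440.92.
Monthly savings = $478.97 − $440.92 = $38.05.
Break-even = $925.00 / $38.05 = 24.31 → 25 months.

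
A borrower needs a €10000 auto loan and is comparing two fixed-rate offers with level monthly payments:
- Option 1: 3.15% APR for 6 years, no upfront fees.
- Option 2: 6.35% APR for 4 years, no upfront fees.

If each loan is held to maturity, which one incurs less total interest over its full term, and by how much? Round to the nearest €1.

Option 1: at 3.15% the monthly rate is 0.0026250, so the payment is 10,000 × 0.0026250 / (1 − 1.0026250^−72) = €152.61.
Total interest on Option 1 = 72 × €152.61 − €10,000 = €987.92.
Option 2: monthly rate = 6.35%/12 = 0.0052917; payment = 10,000 × 0.0052917 / (1 − (1+0.0052917)^−48) = €236.46.
Total interest on Option 2 = 48 × €236.46 − €10,000 = €1,350.08.
Option 1 is lower by €362.16.

Option 1 by €362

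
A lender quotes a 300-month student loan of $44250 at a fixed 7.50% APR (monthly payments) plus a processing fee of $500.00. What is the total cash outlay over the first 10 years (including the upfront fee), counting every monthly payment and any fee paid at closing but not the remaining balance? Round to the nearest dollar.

At 7.50% the monthly rate is 0.0062500, so the payment is 44,250 × 0.0062500 / (1 − 1.0062500^−300) = $327.00.
Total outlay = 120 × $327.00 + $500.00 = $39,740.00.

$39,740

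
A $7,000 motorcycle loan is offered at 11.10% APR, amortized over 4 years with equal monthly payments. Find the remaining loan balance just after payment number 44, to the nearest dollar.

$709

With monthly rate i = 11.1%/12 = 0.0092500, the balance after k of n payments is P · [(1+i)^n − (1+i)^k] / [(1+i)^n − 1].
(1+0.0092500)^48 = 1.55575207 and (1+0.0092500)^44 = 1.49949615, so the balance is 7,000 × (1.55575207 − 1.49949615) / (1.55575207 − 1) = $708.57.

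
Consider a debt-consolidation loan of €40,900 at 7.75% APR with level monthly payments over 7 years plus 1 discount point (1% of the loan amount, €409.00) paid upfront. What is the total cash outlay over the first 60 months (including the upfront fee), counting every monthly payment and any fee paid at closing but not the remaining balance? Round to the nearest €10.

At 7.75% the monthly rate is 0.0064583, so the payment is 40,900 × 0.0064583 / (1 − 1.0064583^−84) = €632.39.
Total outlay = 60 × €632.39 + €409.00 = €38,352.40.

€38,350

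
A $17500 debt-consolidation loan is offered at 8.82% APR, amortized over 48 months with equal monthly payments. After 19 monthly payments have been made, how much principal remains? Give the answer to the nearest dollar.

With monthly rate i = 8.82%/12 = 0.0073500, the balance after k of n payments is P · [(1+i)^n − (1+i)^k] / [(1+i)^n − 1].
(1+0.0073500)^48 = 1.42121164 and (1+0.0073500)^19 = 1.14928417, so the balance is 17,500 × (1.42121164 − 1.14928417) / (1.42121164 − 1) = $11,297.72.

$11,298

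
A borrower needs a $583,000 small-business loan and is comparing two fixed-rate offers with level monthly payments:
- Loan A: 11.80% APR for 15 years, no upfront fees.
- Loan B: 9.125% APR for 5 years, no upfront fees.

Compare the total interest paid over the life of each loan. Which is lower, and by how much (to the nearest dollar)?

Loan A: at 11.80% the monthly rate is 0.0098333, so the payment is 583,000 × 0.0098333 / (1 − 1.0098333^−180) = $6,922.14.
Total interest on Loan A = 180 × $6,922.14 − $583,000 = $662,985.20.
Loan B: monthly rate = 9.125%/12 = 0.0076042; payment = 583,000 × 0.0076042 / (1 − (1+0.0076042)^−60) = $12,137.52.
Total interest on Loan B = 60 × $12,137.52 − $583,000 = $145,251.20.
Loan B is lower by $517,734.00.

Loan B by $517,734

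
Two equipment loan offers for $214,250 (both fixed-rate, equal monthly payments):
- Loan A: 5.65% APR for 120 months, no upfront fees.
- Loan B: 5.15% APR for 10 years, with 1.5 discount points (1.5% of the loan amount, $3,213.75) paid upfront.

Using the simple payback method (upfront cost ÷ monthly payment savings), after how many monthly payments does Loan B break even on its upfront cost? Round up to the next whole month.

61 months

Loan A: at 5.65% the monthly rate is 0.0047083, so the payment is 214,250 × 0.0047083 / (1 − 1.0047083^−120) = $2,341.13.
Loan B: monthly rate = 5.15%/12 = 0.0042917; payment = 214,250 × 0.0042917 / (1 − (1+0.0042917)^−120) = $2,288.19.
Monthly savings = $2,341.13 − $2,288.19 = $52.94.
Break-even = $3,213.75 / $52.94 = 60.71 → 61 months.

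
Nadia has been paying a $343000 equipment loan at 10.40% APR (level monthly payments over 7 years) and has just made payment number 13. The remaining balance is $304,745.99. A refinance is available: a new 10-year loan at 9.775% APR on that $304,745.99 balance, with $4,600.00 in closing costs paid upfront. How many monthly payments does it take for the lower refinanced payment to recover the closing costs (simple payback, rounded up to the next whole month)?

Current payment = 343,000 × 10.4%/12 / (1 − (1+0.0086667)^−84) = $5,765.35.
Refinanced payment = 304,745.99 × 0.0081458 / (1 − (1+0.0081458)^−120) = $3,989.37.
Monthly savings = $5,765.35 − $3,989.37 = $1,775.98.
Break-even = $4,600.00 / $1,775.98 = 2.59 → 3 months.

3 months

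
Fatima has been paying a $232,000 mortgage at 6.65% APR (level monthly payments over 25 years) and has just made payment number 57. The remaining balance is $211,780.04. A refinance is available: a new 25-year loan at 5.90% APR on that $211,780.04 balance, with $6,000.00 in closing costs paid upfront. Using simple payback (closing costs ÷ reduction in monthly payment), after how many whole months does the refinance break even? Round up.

Current payment = 232,000 × 6.65%/12 / (1 − (1+0.0055417)^−300) = $1,588.30.
Refinanced payment = 211,780.04 × 0.0049167 / (1 − (1+0.0049167)^−300) = $1,351.59.
Monthly savings = $1,588.30 − $1,351.59 = $236.71.
Break-even = $6,000.00 / $236.71 = 25.35 → 26 months.

26 months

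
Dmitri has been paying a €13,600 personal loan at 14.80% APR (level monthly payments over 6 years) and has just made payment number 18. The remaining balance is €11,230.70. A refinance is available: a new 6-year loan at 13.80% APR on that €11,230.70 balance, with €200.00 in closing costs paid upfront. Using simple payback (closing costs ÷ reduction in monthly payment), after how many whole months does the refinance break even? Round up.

Current payment = 13,600 × 14.8%/12 / (1 − (1+0.0123333)^−72) = €286.10.
Refinanced payment = 11,230.70 × 0.0115000 / (1 − (1+0.0115000)^−72) = €230.22.
Monthly savings = €286.10 − €230.22 = €55.88.
Break-even = €200.00 / €55.88 = 3.58 → 4 months.

4 months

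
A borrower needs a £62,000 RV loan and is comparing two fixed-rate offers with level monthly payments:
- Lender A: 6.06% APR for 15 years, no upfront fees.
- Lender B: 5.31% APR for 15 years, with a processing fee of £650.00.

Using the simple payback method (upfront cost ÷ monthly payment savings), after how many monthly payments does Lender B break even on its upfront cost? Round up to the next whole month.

Lender A: monthly rate = 6.06%/12 = 0.0050500; payment = 62,000 × 0.0050500 / (1 − (1+0.0050500)^−180) = £525.20.
Lender B: at 5.31% the monthly rate is 0.0044250, so the payment is 62,000 × 0.0044250 / (1 − 1.0044250^−180) = £500.36.
Monthly savings = £525.20 − £500.36 = £24.84.
Break-even = £650.00 / £24.84 = 26.17 → 27 months.

27 months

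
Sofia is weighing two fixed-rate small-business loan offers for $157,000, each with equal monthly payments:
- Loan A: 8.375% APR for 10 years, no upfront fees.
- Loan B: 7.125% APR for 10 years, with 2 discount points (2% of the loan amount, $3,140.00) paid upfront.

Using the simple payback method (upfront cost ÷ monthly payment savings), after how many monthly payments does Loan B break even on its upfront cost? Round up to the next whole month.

Loan A: at 8.375% the monthly rate is 0.0069792, so the payment is 157,000 × 0.0069792 / (1 − 1.0069792^−120) = $1,936.10.
Loan B: at 7.125% the monthly rate is 0.0059375, so the payment is 157,000 × 0.0059375 / (1 − 1.0059375^−120) = $1,833.03.
Monthly savings = $1,936.10 − $1,833.03 = $103.07.
Break-even = $3,140.00 / $103.07 = 30.46 → 31 months.

31 months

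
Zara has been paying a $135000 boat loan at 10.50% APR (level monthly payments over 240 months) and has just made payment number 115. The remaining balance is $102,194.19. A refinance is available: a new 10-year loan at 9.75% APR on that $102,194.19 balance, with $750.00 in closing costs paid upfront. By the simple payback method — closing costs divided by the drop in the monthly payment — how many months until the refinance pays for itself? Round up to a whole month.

66 months

Current payment = 135,000 × 10.5%/12 / (1 − (1+0.0087500)^−240) = $1,347.81.
Refinanced payment = 102,194.19 × 0.0081250 / (1 − (1+0.0081250)^−120) = $1,336.40.
Monthly savings = $1,347.81 − $1,336.40 = $11.41.
Break-even = $750.00 / $11.41 = 65.73 → 66 months.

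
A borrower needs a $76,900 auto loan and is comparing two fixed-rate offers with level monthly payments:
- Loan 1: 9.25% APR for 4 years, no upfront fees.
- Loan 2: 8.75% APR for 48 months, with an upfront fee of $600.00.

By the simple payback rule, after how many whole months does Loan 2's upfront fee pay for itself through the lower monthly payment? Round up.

Loan 1: at 9.25% the monthly rate is 0.0077083, so the payment is 76,900 × 0.0077083 / (1 − 1.0077083^−48) = $1,922.80.
Loan 2: monthly rate = 8.75%/12 = 0.0072917; payment = 76,900 × 0.0072917 / (1 − (1+0.0072917)^−48) = $1,904.54.
Monthly savings = $1,922.80 − $1,904.54 = $18.26.
Break-even = $600.00 / $18.26 = 32.86 → 33 months.

33 months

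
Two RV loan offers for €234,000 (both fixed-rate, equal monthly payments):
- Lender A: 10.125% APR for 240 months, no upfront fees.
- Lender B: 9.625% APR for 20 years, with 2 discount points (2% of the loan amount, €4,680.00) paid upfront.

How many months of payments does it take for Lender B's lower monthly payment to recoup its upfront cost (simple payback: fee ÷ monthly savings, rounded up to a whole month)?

Lender A: at 10.125% the monthly rate is 0.0084375, so the payment is 234,000 × 0.0084375 / (1 − 1.0084375^−240) = €2,277.56.
Lender B: monthly rate = 9.625%/12 = 0.0080208; payment = 234,000 × 0.0080208 / (1 − (1+0.0080208)^−240) = €2,200.32.
Monthly savings = €2,277.56 − €2,200.32 = €77.24.
Break-even = €4,680.00 / €77.24 = 60.59 → 61 months.

61 months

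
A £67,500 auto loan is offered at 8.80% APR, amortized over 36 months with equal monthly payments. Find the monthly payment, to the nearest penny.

£2,140.20

Monthly rate = 8.8%/12 = 0.0073333; payment = 67,500 × 0.0073333 / (1 − (1+0.0073333)^−36) = £2,140.20.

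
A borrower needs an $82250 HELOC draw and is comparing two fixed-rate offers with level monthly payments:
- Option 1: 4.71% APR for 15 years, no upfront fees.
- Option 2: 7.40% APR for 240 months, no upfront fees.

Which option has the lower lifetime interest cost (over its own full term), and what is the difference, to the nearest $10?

Option 1 by $42,970

Option 1: monthly rate = 4.71%/12 = 0.0039250; payment = 82,250 × 0.0039250 / (1 − (1+0.0039250)^−180) = $638.07.
Total interest on Option 1 = 180 × $638.07 − $82,250 = $32,602.60.
Option 2: at 7.40% the monthly rate is 0.0061667, so the payment is 82,250 × 0.0061667 / (1 − 1.0061667^−240) = $657.58.
Total interest on Option 2 = 240 × $657.58 − $82,250 = $75,569.20.
Option 1 is lower by $42,966.60.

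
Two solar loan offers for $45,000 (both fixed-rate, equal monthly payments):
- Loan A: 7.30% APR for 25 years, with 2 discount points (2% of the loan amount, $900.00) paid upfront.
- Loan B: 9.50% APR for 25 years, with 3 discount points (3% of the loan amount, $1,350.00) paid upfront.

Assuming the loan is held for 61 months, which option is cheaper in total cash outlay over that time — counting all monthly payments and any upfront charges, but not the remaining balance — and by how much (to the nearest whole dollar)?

Loan A by $4,503

Loan A: monthly rate = 7.3%/12 = 0.0060833; payment = 45,000 × 0.0060833 / (1 − (1+0.0060833)^−300) = $326.71.
Loan B: monthly rate = 9.5%/12 = 0.0079167; payment = 45,000 × 0.0079167 / (1 − (1+0.0079167)^−300) = $393.16.
Over 61 months: Loan A costs 61 × $326.71 + $900.00 = $20,829.31; Loan B costs 61 × $393.16 + $1,350.00 = $25,332.76.
Loan A is cheaper by $25,332.76 − $20,829.31 = $4,503.45.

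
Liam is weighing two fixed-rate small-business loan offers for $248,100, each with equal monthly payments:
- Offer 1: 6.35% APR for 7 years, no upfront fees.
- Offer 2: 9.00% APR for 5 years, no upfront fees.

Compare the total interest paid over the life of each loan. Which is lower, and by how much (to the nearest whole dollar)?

Offer 1 by $1,052

Offer 1: at 6.35% the monthly rate is 0.0052917, so the payment is 248,100 × 0.0052917 / (1 − 1.0052917^−84) = $3,666.15.
Total interest on Offer 1 = 84 × $3,666.15 − $248,100 = $59,856.60.
Offer 2: at 9.00% the monthly rate is 0.0075000, so the payment is 248,100 × 0.0075000 / (1 − 1.0075000^−60) = $5,150.15.
Total interest on Offer 2 = 60 × $5,150.15 − $248,100 = $60,909.00.
Offer 1 is lower by $1,052.40.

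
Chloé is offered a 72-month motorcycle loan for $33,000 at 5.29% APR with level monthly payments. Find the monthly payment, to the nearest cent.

$535.91

Monthly rate = 5.29%/12 = 0.0044083; payment = 33,000 × 0.0044083 / (1 − (1+0.0044083)^−72) = $535.91.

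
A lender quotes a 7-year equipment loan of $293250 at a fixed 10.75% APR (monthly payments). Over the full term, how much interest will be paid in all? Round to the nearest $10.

$125,300

Monthly rate = 10.75%/12 = 0.0089583; payment = 293,250 × 0.0089583 / (1 − (1+0.0089583)^−84) = $4,982.69.
Total paid = 84 × $4,982.69 = $418,545.96; interest = $418,545.96 − $293,250 = $125,295.96.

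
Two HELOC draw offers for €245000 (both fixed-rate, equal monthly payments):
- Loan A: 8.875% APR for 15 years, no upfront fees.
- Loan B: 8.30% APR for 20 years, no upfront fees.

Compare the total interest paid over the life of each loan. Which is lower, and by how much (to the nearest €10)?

Loan A by €58,840

Loan A: monthly rate = 8.875%/12 = 0.0073958; payment = 245,000 × 0.0073958 / (1 − (1+0.0073958)^−180) = €2,466.77.
Total interest on Loan A = 180 × €2,466.77 − €245,000 = €199,018.60.
Loan B: at 8.30% the monthly rate is 0.0069167, so the payment is 245,000 × 0.0069167 / (1 − 1.0069167^−240) = €2,095.26.
Total interest on Loan B = 240 × €2,095.26 − €245,000 = €257,862.40.
Loan A is lower by €58,843.80.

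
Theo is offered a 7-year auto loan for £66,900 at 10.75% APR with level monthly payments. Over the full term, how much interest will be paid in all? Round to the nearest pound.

£28,584

Monthly rate = 10.75%/12 = 0.0089583; payment = 66,900 × 0.0089583 / (1 − (1+0.0089583)^−84) = £1,136.72.
Total paid = 84 × £1,136.72 = £95,484.48; interest = £95,484.48 − £66,900 = £28,584.48.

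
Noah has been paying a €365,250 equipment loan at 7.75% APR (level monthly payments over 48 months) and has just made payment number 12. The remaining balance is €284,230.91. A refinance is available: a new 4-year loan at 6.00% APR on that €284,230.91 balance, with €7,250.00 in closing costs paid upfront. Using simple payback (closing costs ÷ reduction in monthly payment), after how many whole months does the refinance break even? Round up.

4 months

Current payment = 365,250 × 7.75%/12 / (1 − (1+0.0064583)^−48) = €8,874.02.
Refinanced payment = 284,230.91 × 0.0050000 / (1 − (1+0.0050000)^−48) = €6,675.17.
Monthly savings = €8,874.02 − €6,675.17 = €2,198.85.
Break-even = €7,250.00 / €2,198.85 = 3.30 → 4 months.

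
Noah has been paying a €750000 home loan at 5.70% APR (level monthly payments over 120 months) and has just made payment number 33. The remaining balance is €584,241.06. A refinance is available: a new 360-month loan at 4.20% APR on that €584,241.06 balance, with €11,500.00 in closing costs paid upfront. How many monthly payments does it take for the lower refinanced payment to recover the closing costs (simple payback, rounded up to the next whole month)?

3 months

Current payment = 750,000 × 5.7%/12 / (1 − (1+0.0047500)^−120) = €8,214.00.
Refinanced payment = 584,241.06 × 0.0035000 / (1 − (1+0.0035000)^−360) = €2,857.04.
Monthly savings = €8,214.00 − €2,857.04 = €5,356.96.
Break-even = €11,500.00 / €5,356.96 = 2.15 → 3 months.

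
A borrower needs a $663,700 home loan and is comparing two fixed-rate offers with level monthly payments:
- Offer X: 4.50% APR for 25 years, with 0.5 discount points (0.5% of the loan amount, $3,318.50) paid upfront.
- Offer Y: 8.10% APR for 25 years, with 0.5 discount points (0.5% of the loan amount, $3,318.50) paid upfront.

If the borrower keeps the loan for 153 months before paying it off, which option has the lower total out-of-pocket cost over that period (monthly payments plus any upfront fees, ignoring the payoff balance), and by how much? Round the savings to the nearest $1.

Offer X by $226,062

Offer X: at 4.50% the monthly rate is 0.0037500, so the payment is 663,700 × 0.0037500 / (1 − 1.0037500^−300) = $3,689.06.
Offer Y: monthly rate = 8.1%/12 = 0.0067500; payment = 663,700 × 0.0067500 / (1 − (1+0.0067500)^−300) = $5,166.59.
Over 153 months: Offer X costs 153 × $3,689.06 + $3,318.50 = $567,744.68; Offer Y costs 153 × $5,166.59 + $3,318.50 = $793,806.77.
Offer X is cheaper by $793,806.77 − $567,744.68 = $226,062.09.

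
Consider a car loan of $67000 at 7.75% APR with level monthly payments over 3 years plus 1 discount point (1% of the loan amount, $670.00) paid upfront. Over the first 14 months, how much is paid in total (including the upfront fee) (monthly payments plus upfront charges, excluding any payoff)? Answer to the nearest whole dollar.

At 7.75% the monthly rate is 0.0064583, so the payment is 67,000 × 0.0064583 / (1 − 1.0064583^−36) = $2,091.82.
Total outlay = 14 × $2,091.82 + $670.00 = $29,955.48.

$29,955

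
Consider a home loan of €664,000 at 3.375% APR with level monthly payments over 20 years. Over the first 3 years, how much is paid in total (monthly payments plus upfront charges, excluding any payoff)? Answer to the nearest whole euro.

Monthly rate = 3.375%/12 = 0.0028125; payment = 664,000 × 0.0028125 / (1 − (1+0.0028125)^−240) = €3,808.42.
Total outlay = 36 × €3,808.42 = €137,103.12.

€137,103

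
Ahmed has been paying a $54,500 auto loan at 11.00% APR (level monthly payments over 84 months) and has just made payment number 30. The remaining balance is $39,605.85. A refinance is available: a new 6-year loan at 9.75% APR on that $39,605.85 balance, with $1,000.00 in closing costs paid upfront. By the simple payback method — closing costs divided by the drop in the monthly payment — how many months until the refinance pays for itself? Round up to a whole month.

Current payment = 54,500 × 11%/12 / (1 − (1+0.0091667)^−84) = $933.17.
Refinanced payment = 39,605.85 × 0.0081250 / (1 − (1+0.0081250)^−72) = $728.75.
Monthly savings = $933.17 − $728.75 = $204.42.
Break-even = $1,000.00 / $204.42 = 4.89 → 5 months.

5 months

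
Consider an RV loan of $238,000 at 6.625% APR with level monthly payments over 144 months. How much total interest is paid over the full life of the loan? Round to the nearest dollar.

At 6.625% the monthly rate is 0.0055208, so the payment is 238,000 × 0.0055208 / (1 − 1.0055208^−144) = $2,400.23.
Total paid = 144 × $2,400.23 = $345,633.12; interest = $345,633.12 − $238,000 = $107,633.12.

$107,633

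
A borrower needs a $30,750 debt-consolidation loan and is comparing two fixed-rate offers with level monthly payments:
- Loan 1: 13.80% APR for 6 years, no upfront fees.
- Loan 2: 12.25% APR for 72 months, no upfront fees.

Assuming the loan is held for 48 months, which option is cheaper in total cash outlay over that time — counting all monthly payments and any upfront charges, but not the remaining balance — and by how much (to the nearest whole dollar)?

Loan 1: monthly rate = 13.8%/12 = 0.0115000; payment = 30,750 × 0.0115000 / (1 − (1+0.0115000)^−72) = $630.34.
Loan 2: monthly rate = 12.25%/12 = 0.0102083; payment = 30,750 × 0.0102083 / (1 − (1+0.0102083)^−72) = $605.17.
Over 48 months: Loan 1 costs 48 × $630.34 = $30,256.32; Loan 2 costs 48 × $605.17 = $29,048.16.
Loan 2 is cheaper by $30,256.32 − $29,048.16 = $1,208.16.

Loan 2 by $1,208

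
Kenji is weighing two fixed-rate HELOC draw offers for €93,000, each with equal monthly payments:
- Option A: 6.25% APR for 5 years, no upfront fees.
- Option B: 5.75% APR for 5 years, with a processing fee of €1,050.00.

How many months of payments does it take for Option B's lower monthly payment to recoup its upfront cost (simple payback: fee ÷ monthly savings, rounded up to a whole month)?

49 months

Option A: monthly rate = 6.25%/12 = 0.0052083; payment = 93,000 × 0.0052083 / (1 − (1+0.0052083)^−60) = €1,808.78.
Option B: monthly rate = 5.75%/12 = 0.0047917; payment = 93,000 × 0.0047917 / (1 − (1+0.0047917)^−60) = €1,787.16.
Monthly savings = €1,808.78 − €1,787.16 = €21.62.
Break-even = €1,050.00 / €21.62 = 48.57 → 49 months.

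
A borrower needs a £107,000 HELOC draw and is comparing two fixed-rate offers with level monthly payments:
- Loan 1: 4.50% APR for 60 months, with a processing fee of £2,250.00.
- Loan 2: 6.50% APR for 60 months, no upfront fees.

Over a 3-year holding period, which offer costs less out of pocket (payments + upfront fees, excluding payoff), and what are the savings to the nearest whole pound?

Loan 1 by £1,306

Loan 1: monthly rate = 4.5%/12 = 0.0037500; payment = 107,000 × 0.0037500 / (1 − (1+0.0037500)^−60) = £1,994.80.
Loan 2: monthly rate = 6.5%/12 = 0.0054167; payment = 107,000 × 0.0054167 / (1 − (1+0.0054167)^−60) = £2,093.58.
Over 36 months: Loan 1 costs 36 × £1,994.80 + £2,250.00 = £74,062.80; Loan 2 costs 36 × £2,093.58 = £75,368.88.
Loan 1 is cheaper by £75,368.88 − £74,062.80 = £1,306.08.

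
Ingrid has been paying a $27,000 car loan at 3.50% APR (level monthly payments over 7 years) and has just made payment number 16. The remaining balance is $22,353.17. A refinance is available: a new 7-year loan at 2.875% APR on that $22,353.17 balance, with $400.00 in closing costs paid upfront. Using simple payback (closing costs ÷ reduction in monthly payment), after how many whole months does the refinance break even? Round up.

6 months

Current payment = 27,000 × 3.5%/12 / (1 − (1+0.0029167)^−84) = $362.88.
Refinanced payment = 22,353.17 × 0.0023958 / (1 − (1+0.0023958)^−84) = $294.10.
Monthly savings = $362.88 − $294.10 = $68.78.
Break-even = $400.00 / $68.78 = 5.82 → 6 months.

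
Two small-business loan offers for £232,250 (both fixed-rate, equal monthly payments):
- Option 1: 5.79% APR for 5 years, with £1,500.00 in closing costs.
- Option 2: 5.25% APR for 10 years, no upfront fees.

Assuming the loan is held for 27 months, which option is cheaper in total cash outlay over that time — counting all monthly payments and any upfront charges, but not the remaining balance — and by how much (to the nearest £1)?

Option 2 by £54,840

Option 1: monthly rate = 5.79%/12 = 0.0048250; payment = 232,250 × 0.0048250 / (1 − (1+0.0048250)^−60) = £4,467.40.
Option 2: at 5.25% the monthly rate is 0.0043750, so the payment is 232,250 × 0.0043750 / (1 − 1.0043750^−120) = £2,491.85.
Over 27 months: Option 1 costs 27 × £4,467.40 + £1,500.00 = £122,119.80; Option 2 costs 27 × £2,491.85 = £67,279.95.
Option 2 is cheaper by £122,119.80 − £67,279.95 = £54,839.85.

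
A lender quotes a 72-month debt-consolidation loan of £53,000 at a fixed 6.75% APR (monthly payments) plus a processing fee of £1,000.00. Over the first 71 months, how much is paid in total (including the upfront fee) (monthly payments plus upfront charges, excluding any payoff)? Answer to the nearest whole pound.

At 6.75% the monthly rate is 0.0056250, so the payment is 53,000 × 0.0056250 / (1 − 1.0056250^−72) = £897.25.
Total outlay = 71 × £897.25 + £1,000.00 = £64,704.75.

£64,705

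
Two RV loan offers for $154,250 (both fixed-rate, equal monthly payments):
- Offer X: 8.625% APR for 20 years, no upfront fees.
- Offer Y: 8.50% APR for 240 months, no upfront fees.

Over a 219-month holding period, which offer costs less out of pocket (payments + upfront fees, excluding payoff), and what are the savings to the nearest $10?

Offer X: monthly rate = 8.625%/12 = 0.0071875; payment = 154,250 × 0.0071875 / (1 − (1+0.0071875)^−240) = $1,350.85.
Offer Y: at 8.50% the monthly rate is 0.0070833, so the payment is 154,250 × 0.0070833 / (1 − 1.0070833^−240) = $1,338.62.
Over 219 months: Offer X costs 219 × $1,350.85 = $295,836.15; Offer Y costs 219 × $1,338.62 = $293,157.78.
Offer Y is cheaper by $295,836.15 − $293,157.78 = $2,678.37.

Offer Y by $2,680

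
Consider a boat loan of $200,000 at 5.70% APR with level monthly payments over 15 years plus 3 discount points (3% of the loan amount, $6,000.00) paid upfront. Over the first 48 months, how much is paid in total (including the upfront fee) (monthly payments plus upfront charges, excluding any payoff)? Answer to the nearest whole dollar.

Monthly rate = 5.7%/12 = 0.0047500; payment = 200,000 × 0.0047500 / (1 − (1+0.0047500)^−180) = $1,655.47.
Total outlay = 48 × $1,655.47 + $6,000.00 = $85,462.56.

$85,463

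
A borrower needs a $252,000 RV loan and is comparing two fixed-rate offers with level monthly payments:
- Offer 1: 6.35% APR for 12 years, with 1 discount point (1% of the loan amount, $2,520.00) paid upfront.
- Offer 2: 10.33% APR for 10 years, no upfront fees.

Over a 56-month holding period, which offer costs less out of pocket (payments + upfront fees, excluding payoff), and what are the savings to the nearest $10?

Offer 1 by $46,280

Offer 1: monthly rate = 6.35%/12 = 0.0052917; payment = 252,000 × 0.0052917 / (1 − (1+0.0052917)^−144) = $2,505.03.
Offer 2: monthly rate = 10.33%/12 = 0.0086083; payment = 252,000 × 0.0086083 / (1 − (1+0.0086083)^−120) = $3,376.42.
Over 56 months: Offer 1 costs 56 × $2,505.03 + $2,520.00 = $142,801.68; Offer 2 costs 56 × $3,376.42 = $189,079.52.
Offer 1 is cheaper by $189,079.52 − $142,801.68 = $46,277.84.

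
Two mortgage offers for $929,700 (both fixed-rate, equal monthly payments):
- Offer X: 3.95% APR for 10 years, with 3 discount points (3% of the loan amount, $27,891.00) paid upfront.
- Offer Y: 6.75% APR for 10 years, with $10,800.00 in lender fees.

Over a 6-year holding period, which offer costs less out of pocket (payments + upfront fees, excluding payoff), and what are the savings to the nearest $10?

Offer X by $75,390

Offer X: monthly rate = 3.95%/12 = 0.0032917; payment = 929,700 × 0.0032917 / (1 − (1+0.0032917)^−120) = $9,390.68.
Offer Y: monthly rate = 6.75%/12 = 0.0056250; payment = 929,700 × 0.0056250 / (1 − (1+0.0056250)^−120) = $10,675.20.
Over 72 months: Offer X costs 72 × $9,390.68 + $27,891.00 = $704,019.96; Offer Y costs 72 × $10,675.20 + $10,800.00 = $779,414.40.
Offer X is cheaper by $779,414.40 − $704,019.96 = $75,394.44.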